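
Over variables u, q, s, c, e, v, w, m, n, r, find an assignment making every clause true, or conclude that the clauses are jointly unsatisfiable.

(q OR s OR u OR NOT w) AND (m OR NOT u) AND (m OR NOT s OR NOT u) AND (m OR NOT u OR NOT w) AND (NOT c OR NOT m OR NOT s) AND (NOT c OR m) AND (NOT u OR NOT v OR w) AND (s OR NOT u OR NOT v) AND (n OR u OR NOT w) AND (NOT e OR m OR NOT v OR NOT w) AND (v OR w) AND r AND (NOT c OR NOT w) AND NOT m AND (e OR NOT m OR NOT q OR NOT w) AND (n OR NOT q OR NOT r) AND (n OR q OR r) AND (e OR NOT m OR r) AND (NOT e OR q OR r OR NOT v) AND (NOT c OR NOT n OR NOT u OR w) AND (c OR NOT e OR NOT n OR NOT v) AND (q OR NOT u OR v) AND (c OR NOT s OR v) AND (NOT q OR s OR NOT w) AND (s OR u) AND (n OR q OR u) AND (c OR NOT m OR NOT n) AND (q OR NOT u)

u = False; q = True; s = True; c = False; e = False; v = True; w = False; m = False; n = True; r = True

Unit clause (r) forces r = True.
Unit clause (NOT m) forces m = False.
In (m OR NOT u) only NOT u is left, so u = False.
In (NOT c OR m) only NOT c is left, so c = False.
In (s OR u) only s is left, so s = True.
In (c OR NOT s OR v) only v is left, so v = True.
Set q = True.
  then (n OR NOT q OR NOT r) forces n = True.
  then (c OR NOT e OR NOT n OR NOT v) forces e = False.
Set w = False.
All clauses satisfied.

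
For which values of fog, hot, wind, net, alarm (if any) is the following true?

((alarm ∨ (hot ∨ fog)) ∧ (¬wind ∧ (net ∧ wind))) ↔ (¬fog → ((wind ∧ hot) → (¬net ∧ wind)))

fog=F; hot=T; wind=T; net=T; alarm=T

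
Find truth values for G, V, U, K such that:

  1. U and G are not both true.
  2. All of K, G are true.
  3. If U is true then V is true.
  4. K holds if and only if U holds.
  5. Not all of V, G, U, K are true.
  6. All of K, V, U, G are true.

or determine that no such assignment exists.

Unsatisfiable — no assignment works.

Case G = True:
  (1) with G=T forces U = False.
  Constraint (6) is violated (U=F) — contradiction.
Case G = False:
  Constraint (2) is violated (G=F) — contradiction.
Both cases fail — unsatisfiable.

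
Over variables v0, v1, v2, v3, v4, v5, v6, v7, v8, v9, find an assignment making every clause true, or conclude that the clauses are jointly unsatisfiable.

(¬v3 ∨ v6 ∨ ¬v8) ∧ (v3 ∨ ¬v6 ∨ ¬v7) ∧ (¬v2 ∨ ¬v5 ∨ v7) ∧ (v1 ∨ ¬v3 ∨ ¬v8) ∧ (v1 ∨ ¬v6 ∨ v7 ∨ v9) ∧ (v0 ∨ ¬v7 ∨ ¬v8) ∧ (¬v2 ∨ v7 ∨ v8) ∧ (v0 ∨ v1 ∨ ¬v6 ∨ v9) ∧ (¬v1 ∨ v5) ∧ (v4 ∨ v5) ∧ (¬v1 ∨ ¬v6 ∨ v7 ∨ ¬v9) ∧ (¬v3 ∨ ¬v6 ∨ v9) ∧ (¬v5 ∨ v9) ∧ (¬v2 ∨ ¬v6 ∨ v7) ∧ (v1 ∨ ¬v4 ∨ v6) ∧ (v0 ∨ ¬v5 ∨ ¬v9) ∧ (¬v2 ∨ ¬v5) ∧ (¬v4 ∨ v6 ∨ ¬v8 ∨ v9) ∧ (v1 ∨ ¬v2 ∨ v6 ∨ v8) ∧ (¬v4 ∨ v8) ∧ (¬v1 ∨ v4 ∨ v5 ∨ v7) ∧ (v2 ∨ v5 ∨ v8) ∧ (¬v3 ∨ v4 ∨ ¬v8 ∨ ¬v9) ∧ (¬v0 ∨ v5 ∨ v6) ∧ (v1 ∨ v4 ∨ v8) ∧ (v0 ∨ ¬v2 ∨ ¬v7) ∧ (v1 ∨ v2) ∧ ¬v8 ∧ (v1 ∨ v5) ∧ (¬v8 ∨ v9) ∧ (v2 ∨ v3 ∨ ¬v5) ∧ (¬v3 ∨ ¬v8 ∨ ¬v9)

Unit clause (¬v8) forces v8 = False.
In (¬v4 ∨ v8) only ¬v4 is left, so v4 = False.
In (v1 ∨ v4 ∨ v8) only v1 is left, so v1 = True.
In (¬v1 ∨ v5) only v5 is left, so v5 = True.
In (¬v5 ∨ v9) only v9 is left, so v9 = True.
In (v0 ∨ ¬v5 ∨ ¬v9) only v0 is left, so v0 = True.
In (¬v2 ∨ ¬v5) only ¬v2 is left, so v2 = False.
In (v2 ∨ v3 ∨ ¬v5) only v3 is left, so v3 = True.
Set v6 = False.
Set v7 = False.
All clauses satisfied.

v0=T; v1=T; v2=F; v3=T; v4=F; v5=T; v6=F; v7=F; v8=F; v9=T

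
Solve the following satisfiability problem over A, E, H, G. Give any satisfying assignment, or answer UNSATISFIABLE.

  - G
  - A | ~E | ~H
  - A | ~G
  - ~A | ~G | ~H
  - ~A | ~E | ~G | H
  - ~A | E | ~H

A=T, E=F, H=F, G=T

Unit clause (G) forces G = True.
In (A | ~G) only A is left, so A = True.
In (~A | ~G | ~H) only ~H is left, so H = False.
In (~A | ~E | ~G | H) only ~E is left, so E = False.
Check each clause:
  (G): G holds.
  (A | ~E | ~H): A holds.
  (A | ~G): A holds.
  (~A | ~G | ~H): ~H holds.
  (~A | ~E | ~G | H): ~E holds.
  (~A | E | ~H): ~H holds.
All clauses satisfied.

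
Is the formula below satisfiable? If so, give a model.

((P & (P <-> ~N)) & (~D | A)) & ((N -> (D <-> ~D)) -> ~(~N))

No satisfying assignment exists.

Case N = True: the formula simplifies to (P & ~P) & (~D | A).
  P = True: the conjunct ~P is False.
  P = False: the conjunct P is False.
Case N = False: the conjunct (N -> (D <-> ~D)) -> ~(~N) becomes (False -> (D <-> ~D)) -> ~True = False.
Both cases fail — unsatisfiable.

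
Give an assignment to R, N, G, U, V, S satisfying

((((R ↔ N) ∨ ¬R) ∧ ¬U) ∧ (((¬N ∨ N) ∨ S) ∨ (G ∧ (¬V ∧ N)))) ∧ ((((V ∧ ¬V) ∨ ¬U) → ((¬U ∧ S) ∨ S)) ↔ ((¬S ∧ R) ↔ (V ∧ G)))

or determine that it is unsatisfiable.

R: True; N: True; G: True; U: False; V: False; S: True

  (((R ↔ N) ∨ ¬R) ∧ ¬U) ∧ (((¬N ∨ N) ∨ S) ∨ (G ∧ (¬V ∧ N))) = True
    ((R ↔ N) ∨ ¬R) ∧ ¬U = True
      (R ↔ N) ∨ ¬R = True
        R ↔ N = True
        ¬R = False
      ¬U = True
    ((¬N ∨ N) ∨ S) ∨ (G ∧ (¬V ∧ N)) = True
      (¬N ∨ N) ∨ S = True
        ¬N ∨ N = True
          ¬N = False
      G ∧ (¬V ∧ N) = True
        ¬V ∧ N = True
          ¬V = True
  (((V ∧ ¬V) ∨ ¬U) → ((¬U ∧ S) ∨ S)) ↔ ((¬S ∧ R) ↔ (V ∧ G)) = True
    ((V ∧ ¬V) ∨ ¬U) → ((¬U ∧ S) ∨ S) = True
      (V ∧ ¬V) ∨ ¬U = True
        V ∧ ¬V = False
          ¬V = True
        ¬U = True
      (¬U ∧ S) ∨ S = True
        ¬U ∧ S = True
          ¬U = True
    (¬S ∧ R) ↔ (V ∧ G) = True
      ¬S ∧ R = False
        ¬S = False
      V ∧ G = False
Both conjuncts True, so the formula holds.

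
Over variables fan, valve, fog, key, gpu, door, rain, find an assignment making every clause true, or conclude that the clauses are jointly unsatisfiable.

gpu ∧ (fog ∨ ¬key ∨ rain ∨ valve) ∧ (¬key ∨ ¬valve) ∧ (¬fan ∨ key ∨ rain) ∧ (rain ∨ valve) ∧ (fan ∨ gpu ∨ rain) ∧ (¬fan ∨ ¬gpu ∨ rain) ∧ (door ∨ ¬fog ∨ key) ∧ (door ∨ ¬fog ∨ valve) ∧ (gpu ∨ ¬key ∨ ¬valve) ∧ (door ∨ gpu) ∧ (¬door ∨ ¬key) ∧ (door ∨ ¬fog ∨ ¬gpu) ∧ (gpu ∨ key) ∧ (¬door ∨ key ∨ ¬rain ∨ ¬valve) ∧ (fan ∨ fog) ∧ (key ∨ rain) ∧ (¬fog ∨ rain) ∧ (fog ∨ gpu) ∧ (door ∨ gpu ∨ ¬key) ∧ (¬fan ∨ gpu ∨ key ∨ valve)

Unit clause (gpu) forces gpu = True.
Set fan = True.
  then (¬fan ∨ ¬gpu ∨ rain) forces rain = True.
Set valve = False.
Set fog = False.
Set key = False.
Set door = False.
All clauses satisfied.

fan: True; valve: False; fog: False; key: False; gpu: True; door: False; rain: True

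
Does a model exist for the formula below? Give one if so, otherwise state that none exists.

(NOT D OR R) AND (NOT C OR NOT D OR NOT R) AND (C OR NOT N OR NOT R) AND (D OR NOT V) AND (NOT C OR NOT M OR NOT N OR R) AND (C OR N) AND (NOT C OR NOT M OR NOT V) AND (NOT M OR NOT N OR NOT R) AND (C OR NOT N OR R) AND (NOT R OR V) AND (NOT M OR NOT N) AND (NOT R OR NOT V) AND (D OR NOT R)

Set M = False.
Set V = False.
  then (NOT R OR V) forces R = False.
  then (NOT D OR R) forces D = False.
Set N = False.
  then (C OR N) forces C = True.
All clauses satisfied.

M: False; V: False; R: False; N: False; D: False; C: True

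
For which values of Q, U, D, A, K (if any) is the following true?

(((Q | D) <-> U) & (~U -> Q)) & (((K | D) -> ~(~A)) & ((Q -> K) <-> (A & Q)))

Q = True, U = True, D = True, A = True, K = True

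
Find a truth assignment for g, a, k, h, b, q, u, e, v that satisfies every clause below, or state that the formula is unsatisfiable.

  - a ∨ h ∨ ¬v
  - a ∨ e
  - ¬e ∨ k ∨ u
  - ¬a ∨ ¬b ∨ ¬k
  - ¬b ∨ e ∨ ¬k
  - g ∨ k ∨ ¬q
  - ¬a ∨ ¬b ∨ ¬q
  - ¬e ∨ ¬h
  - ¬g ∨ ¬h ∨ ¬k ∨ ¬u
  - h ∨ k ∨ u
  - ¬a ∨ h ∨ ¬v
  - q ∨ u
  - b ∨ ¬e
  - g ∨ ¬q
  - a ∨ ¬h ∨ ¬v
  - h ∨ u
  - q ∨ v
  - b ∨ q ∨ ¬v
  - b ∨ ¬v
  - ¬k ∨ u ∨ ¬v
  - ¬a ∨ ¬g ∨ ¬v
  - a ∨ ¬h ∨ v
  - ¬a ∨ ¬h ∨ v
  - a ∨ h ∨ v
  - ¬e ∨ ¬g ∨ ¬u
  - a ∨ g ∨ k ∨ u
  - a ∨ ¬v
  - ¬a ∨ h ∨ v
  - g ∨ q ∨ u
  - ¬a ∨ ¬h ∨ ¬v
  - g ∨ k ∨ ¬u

UNSATISFIABLE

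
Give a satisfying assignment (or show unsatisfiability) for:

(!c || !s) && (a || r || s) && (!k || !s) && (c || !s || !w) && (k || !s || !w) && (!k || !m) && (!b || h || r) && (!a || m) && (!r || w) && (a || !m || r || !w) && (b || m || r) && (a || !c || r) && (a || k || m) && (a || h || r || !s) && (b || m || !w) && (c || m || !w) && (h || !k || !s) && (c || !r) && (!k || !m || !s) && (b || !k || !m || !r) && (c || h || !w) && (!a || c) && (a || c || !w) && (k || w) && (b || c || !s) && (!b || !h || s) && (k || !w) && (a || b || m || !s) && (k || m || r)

b: True; w: True; s: False; a: False; c: True; r: True; k: True; m: False; h: False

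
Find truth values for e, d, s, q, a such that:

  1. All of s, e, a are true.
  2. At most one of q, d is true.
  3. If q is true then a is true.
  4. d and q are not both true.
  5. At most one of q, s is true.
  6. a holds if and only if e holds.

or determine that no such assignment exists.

e = True; d = False; s = True; q = False; a = True

  (1) {s, e, a}: all 3 true ✓
  (2) {q, d}: 0 true — at most one ✓
  (3) q=F ⇒ a: vacuous ✓
  (4) d=F, q=F — not both ✓
  (5) {q, s}: 1 true — at most one ✓
  (6) a=T, e=T — same ✓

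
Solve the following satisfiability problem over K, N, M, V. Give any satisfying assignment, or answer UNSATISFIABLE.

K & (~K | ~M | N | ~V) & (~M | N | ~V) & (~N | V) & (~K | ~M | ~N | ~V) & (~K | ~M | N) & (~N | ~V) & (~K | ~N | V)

Unit clause (K) forces K = True.
Try N = True:
  (~N | V) forces V = True.
  clause (~N | ~V) is falsified — backtrack.
So N = False.
  then (~K | ~M | N) forces M = False.
Set V = True.
Check each clause:
  (K): K holds.
  (~K | ~M | N | ~V): ~M holds.
  (~M | N | ~V): ~M holds.
  (~N | V): ~N holds.
  (~K | ~M | ~N | ~V): ~M holds.
  (~K | ~M | N): ~M holds.
  (~N | ~V): ~N holds.
  (~K | ~N | V): ~N holds.
All clauses satisfied.

K=T; N=F; M=F; V=T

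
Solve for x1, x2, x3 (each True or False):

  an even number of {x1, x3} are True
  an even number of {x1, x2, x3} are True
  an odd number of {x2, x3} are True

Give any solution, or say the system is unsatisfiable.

x1: True, x2: False, x3: True

{x1, x3}: 2 true → even ✓
{x1, x2, x3}: 2 true → even ✓
{x2, x3}: 1 true → odd ✓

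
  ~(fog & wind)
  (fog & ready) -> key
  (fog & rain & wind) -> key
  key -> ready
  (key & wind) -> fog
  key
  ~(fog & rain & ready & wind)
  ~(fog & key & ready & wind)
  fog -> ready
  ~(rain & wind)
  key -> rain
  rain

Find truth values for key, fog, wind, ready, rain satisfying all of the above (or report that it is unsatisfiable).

Unit clause (key) forces key = True.
Unit clause (rain) forces rain = True.
In (~rain | ~wind) only ~wind is left, so wind = False.
In (~key | ready) only ready is left, so ready = True.
Set fog = True.
All clauses satisfied.

key=T, fog=T, wind=F, ready=T, rain=T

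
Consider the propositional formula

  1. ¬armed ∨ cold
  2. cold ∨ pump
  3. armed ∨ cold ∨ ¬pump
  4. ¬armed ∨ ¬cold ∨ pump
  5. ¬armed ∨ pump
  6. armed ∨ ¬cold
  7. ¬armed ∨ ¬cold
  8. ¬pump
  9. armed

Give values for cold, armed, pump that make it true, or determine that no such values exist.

Case armed = True:
  (¬armed ∨ cold) forces cold = True.
  Clause (¬armed ∨ ¬cold) is falsified — contradiction.
Case armed = False:
  Clause (armed) is falsified — contradiction.
Both cases fail, so the formula is unsatisfiable.

The formula is unsatisfiable.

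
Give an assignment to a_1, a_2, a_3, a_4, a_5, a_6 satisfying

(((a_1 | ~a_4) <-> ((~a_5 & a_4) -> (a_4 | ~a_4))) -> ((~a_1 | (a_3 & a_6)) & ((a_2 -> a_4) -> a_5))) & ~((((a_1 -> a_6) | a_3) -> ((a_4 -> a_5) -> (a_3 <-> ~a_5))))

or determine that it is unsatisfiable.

a_1: False, a_2: False, a_3: True, a_4: False, a_5: True, a_6: True

  ((a_1 | ~a_4) <-> ((~a_5 & a_4) -> (a_4 | ~a_4))) -> ((~a_1 | (a_3 & a_6)) & ((a_2 -> a_4) -> a_5)) = True
    (a_1 | ~a_4) <-> ((~a_5 & a_4) -> (a_4 | ~a_4)) = True
      a_1 | ~a_4 = True
        ~a_4 = True
      (~a_5 & a_4) -> (a_4 | ~a_4) = True
        ~a_5 & a_4 = False
          ~a_5 = False
        a_4 | ~a_4 = True
          ~a_4 = True
    (~a_1 | (a_3 & a_6)) & ((a_2 -> a_4) -> a_5) = True
      ~a_1 | (a_3 & a_6) = True
        ~a_1 = True
        a_3 & a_6 = True
      (a_2 -> a_4) -> a_5 = True
        a_2 -> a_4 = True
  ~((((a_1 -> a_6) | a_3) -> ((a_4 -> a_5) -> (a_3 <-> ~a_5)))) = True
    ((a_1 -> a_6) | a_3) -> ((a_4 -> a_5) -> (a_3 <-> ~a_5)) = False
      (a_1 -> a_6) | a_3 = True
        a_1 -> a_6 = True
      (a_4 -> a_5) -> (a_3 <-> ~a_5) = False
        a_4 -> a_5 = True
        a_3 <-> ~a_5 = False
          ~a_5 = False
Both conjuncts True, so the formula holds.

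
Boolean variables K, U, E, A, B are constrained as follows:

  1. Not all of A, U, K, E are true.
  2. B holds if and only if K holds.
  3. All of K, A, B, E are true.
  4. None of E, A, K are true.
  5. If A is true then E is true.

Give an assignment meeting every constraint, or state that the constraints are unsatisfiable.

Case K = True:
  Constraint (4) is violated (K=T) — contradiction.
Case K = False:
  Constraint (3) is violated (K=F) — contradiction.
Both cases fail — unsatisfiable.

Unsatisfiable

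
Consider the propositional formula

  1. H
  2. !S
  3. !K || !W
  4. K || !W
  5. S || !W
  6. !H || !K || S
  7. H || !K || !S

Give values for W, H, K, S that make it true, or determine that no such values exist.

Unit clause (H) forces H = True.
Unit clause (!S) forces S = False.
In (S || !W) only !W is left, so W = False.
In (!H || !K || S) only !K is left, so K = False.
Check each clause:
  (H): H holds.
  (!S): !S holds.
  (!K || !W): !K holds.
  (K || !W): !W holds.
  (S || !W): !W holds.
  (!H || !K || S): !K holds.
  (H || !K || !S): H holds.
All clauses satisfied.

W = False, H = True, K = False, S = False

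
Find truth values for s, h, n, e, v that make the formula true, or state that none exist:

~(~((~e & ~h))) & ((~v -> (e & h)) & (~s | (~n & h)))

s = False, h = False, n = True, e = False, v = True

  ~(~((~e & ~h))) = True
    ~((~e & ~h)) = False
      ~e & ~h = True
        ~e = True
        ~h = True
  (~v -> (e & h)) & (~s | (~n & h)) = True
    ~v -> (e & h) = True
      ~v = False
      e & h = False
    ~s | (~n & h) = True
      ~s = True
      ~n & h = False
        ~n = False
Both conjuncts True, so the formula holds.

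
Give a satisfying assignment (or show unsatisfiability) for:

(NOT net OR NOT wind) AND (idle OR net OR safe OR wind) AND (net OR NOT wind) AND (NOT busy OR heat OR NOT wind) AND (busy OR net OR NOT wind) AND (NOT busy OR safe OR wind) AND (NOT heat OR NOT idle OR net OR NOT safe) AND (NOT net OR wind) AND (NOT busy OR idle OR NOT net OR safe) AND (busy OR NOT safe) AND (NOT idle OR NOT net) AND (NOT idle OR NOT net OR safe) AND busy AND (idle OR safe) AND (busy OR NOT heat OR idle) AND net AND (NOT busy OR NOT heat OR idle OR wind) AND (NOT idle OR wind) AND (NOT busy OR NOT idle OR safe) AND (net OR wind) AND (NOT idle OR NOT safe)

UNSATISFIABLE

Case net = True:
  (NOT net OR NOT wind) forces wind = False.
  Clause (NOT net OR wind) is falsified — contradiction.
Case net = False:
  Clause (net) is falsified — contradiction.
Both cases fail, so the formula is unsatisfiable.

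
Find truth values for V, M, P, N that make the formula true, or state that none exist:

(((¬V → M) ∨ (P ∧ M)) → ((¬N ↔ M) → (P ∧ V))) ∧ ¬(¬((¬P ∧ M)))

V = True; M = True; P = False; N = True

  ((¬V → M) ∨ (P ∧ M)) → ((¬N ↔ M) → (P ∧ V)) = True
    (¬V → M) ∨ (P ∧ M) = True
      ¬V → M = True
        ¬V = False
      P ∧ M = False
    (¬N ↔ M) → (P ∧ V) = True
      ¬N ↔ M = False
        ¬N = False
      P ∧ V = False
  ¬(¬((¬P ∧ M))) = True
    ¬((¬P ∧ M)) = False
      ¬P ∧ M = True
        ¬P = True
Both conjuncts True, so the formula holds.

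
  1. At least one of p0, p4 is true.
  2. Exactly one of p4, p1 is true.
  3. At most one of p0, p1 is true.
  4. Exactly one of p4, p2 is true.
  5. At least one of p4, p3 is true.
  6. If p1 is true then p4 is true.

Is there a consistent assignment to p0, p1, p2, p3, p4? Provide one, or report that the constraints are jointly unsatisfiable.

p0 = False; p1 = False; p2 = False; p3 = True; p4 = True

  (1) {p0, p4}: 1 true — at least one ✓
  (2) {p4, p1}: 1 true — exactly one ✓
  (3) {p0, p1}: 0 true — at most one ✓
  (4) {p4, p2}: 1 true — exactly one ✓
  (5) {p4, p3}: 2 true — at least one ✓
  (6) p1=F ⇒ p4: vacuous ✓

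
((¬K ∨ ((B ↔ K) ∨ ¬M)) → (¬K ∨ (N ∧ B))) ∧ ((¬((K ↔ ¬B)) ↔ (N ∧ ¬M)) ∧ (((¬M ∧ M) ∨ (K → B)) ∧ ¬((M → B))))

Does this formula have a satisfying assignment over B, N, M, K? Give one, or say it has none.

Unsatisfiable

Case M = True: the formula simplifies to ((¬K ∨ (B ↔ K)) → (¬K ∨ (N ∧ B))) ∧ ((K ↔ ¬B) ∧ ((K → B) ∧ ¬B)).
  B = True: the conjunct ¬B is False.
  B = False: simplifies to ((¬K ∨ ¬K) → ¬K) ∧ (K ∧ ¬K).
    K = True: the conjunct ¬K is False.
    K = False: the conjunct K is False.
Case M = False: the conjunct ¬((M → B)) becomes ¬((False → B)) = False.
Both cases fail — unsatisfiable.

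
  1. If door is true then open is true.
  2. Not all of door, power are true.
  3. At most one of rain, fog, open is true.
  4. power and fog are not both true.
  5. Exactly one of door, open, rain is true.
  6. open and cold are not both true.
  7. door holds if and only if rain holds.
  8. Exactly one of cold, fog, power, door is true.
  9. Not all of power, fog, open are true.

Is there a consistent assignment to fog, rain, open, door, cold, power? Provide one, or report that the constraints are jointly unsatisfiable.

fog=F, rain=F, open=T, door=F, cold=F, power=T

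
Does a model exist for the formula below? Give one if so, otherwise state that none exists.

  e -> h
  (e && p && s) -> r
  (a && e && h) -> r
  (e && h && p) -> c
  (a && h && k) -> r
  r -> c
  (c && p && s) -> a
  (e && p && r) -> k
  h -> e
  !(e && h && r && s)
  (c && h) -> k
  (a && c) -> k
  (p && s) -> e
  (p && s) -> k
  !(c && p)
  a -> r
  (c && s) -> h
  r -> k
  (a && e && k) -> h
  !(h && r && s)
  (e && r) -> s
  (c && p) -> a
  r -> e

p: False; k: True; c: True; e: True; r: False; h: True; a: False; s: True

Set p = False.
Set k = True.
Set c = True.
Set e = True.
  then (!e || h) forces h = True.
Try r = True:
  (!h || !r || !s) forces s = False.
  clause (!e || !r || s) is falsified — backtrack.
So r = False.
  then (!a || !h || !k || r) forces a = False.
Set s = True.
All clauses satisfied.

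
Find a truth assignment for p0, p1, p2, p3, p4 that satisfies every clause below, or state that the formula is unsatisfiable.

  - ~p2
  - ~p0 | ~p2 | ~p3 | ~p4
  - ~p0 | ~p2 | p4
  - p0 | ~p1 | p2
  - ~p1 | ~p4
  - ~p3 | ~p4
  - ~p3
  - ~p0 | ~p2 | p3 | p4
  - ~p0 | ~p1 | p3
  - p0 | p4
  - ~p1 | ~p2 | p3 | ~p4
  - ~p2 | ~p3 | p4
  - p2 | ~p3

p0: True; p1: False; p2: False; p3: False; p4: True

Unit clause (~p2) forces p2 = False.
Unit clause (~p3) forces p3 = False.
Set p0 = True.
  then (~p0 | ~p1 | p3) forces p1 = False.
Set p4 = True.
All clauses satisfied.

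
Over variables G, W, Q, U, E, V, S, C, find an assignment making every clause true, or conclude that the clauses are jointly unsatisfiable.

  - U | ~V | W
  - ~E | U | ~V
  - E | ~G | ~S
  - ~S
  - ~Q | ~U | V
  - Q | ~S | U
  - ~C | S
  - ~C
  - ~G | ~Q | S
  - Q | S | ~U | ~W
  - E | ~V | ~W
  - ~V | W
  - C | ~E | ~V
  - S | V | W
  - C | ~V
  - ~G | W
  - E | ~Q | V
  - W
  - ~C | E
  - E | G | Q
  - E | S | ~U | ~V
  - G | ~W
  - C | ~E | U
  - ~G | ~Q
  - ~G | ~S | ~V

G = True, W = True, Q = False, U = False, E = False, V = False, S = False, C = False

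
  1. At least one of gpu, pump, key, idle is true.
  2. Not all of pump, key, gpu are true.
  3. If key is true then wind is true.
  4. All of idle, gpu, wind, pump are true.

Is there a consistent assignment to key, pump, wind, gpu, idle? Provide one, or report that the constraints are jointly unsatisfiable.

key: False; pump: True; wind: True; gpu: True; idle: True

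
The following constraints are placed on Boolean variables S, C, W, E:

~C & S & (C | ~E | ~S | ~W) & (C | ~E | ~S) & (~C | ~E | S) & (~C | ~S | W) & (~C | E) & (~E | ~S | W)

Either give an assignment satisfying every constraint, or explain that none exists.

S: True, C: False, W: True, E: False

Unit clause (~C) forces C = False.
Unit clause (S) forces S = True.
In (C | ~E | ~S) only ~E is left, so E = False.
Set W = True.
All clauses satisfied.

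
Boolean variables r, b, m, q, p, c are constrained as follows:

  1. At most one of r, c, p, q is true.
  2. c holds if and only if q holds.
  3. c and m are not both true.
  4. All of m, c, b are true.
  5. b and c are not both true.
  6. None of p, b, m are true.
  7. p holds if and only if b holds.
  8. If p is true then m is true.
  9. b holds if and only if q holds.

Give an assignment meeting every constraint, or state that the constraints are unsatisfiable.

UNSATISFIABLE

Case b = True:
  Constraint (6) is violated (b=T) — contradiction.
Case b = False:
  Constraint (4) is violated (b=F) — contradiction.
Both cases fail — unsatisfiable.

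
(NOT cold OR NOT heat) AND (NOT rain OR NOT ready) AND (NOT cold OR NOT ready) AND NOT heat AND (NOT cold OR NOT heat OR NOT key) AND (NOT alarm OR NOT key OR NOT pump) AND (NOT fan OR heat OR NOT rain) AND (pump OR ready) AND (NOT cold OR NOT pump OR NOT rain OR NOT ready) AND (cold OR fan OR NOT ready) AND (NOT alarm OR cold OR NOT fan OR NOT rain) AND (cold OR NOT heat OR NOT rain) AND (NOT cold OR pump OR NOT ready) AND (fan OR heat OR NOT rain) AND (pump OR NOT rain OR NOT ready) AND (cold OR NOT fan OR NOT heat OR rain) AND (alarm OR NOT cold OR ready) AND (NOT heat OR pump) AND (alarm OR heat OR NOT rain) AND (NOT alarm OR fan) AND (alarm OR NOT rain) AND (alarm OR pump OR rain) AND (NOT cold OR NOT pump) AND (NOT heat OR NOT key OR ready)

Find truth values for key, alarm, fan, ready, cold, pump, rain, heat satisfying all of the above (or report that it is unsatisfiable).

key=T, alarm=F, fan=T, ready=F, cold=F, pump=T, rain=F, heat=F

Unit clause (NOT heat) forces heat = False.
Set key = True.
Set alarm = False.
  then (alarm OR heat OR NOT rain) forces rain = False.
  then (alarm OR pump OR rain) forces pump = True.
  then (NOT cold OR NOT pump) forces cold = False.
Set fan = True.
Set ready = False.
All clauses satisfied.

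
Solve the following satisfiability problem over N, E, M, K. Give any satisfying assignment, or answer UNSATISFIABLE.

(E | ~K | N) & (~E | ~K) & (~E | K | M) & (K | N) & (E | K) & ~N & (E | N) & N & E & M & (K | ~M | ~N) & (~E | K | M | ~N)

The formula is unsatisfiable.

Case N = True:
  Clause (~N) is falsified — contradiction.
Case N = False:
  Clause (N) is falsified — contradiction.
Both cases fail, so the formula is unsatisfiable.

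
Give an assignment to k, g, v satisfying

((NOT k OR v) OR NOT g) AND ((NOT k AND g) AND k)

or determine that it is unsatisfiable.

Case k = True: the conjunct NOT k is False.
Case k = False: the conjunct k is False.
Both cases fail — unsatisfiable.

No satisfying assignment exists.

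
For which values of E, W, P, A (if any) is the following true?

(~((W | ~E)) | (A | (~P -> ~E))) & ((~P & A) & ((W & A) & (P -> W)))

E=T, W=T, P=F, A=T

  ~((W | ~E)) | (A | (~P -> ~E)) = True
    ~((W | ~E)) = False
      W | ~E = True
        ~E = False
    A | (~P -> ~E) = True
      ~P -> ~E = False
        ~P = True
        ~E = False
  (~P & A) & ((W & A) & (P -> W)) = True
    ~P & A = True
      ~P = True
    (W & A) & (P -> W) = True
      W & A = True
      P -> W = True
Both conjuncts True, so the formula holds.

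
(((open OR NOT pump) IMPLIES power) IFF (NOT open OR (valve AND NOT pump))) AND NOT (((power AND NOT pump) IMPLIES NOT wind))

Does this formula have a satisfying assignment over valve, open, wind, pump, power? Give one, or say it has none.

valve = True; open = False; wind = True; pump = False; power = True

  ((open OR NOT pump) IMPLIES power) IFF (NOT open OR (valve AND NOT pump)) = True
    (open OR NOT pump) IMPLIES power = True
      open OR NOT pump = True
        NOT pump = True
    NOT open OR (valve AND NOT pump) = True
      NOT open = True
      valve AND NOT pump = True
        NOT pump = True
  NOT (((power AND NOT pump) IMPLIES NOT wind)) = True
    (power AND NOT pump) IMPLIES NOT wind = False
      power AND NOT pump = True
        NOT pump = True
      NOT wind = False
Both conjuncts True, so the formula holds.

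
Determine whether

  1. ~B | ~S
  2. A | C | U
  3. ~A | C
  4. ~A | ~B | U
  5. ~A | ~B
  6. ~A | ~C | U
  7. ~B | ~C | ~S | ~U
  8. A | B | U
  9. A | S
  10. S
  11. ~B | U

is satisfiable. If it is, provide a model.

S: True; U: True; B: False; C: True; A: False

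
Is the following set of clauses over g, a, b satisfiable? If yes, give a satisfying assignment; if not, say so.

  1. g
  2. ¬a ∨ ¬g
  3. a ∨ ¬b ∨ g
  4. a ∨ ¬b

Unit clause (g) forces g = True.
In (¬a ∨ ¬g) only ¬a is left, so a = False.
In (a ∨ ¬b) only ¬b is left, so b = False.
All clauses satisfied.

g=T, a=F, b=F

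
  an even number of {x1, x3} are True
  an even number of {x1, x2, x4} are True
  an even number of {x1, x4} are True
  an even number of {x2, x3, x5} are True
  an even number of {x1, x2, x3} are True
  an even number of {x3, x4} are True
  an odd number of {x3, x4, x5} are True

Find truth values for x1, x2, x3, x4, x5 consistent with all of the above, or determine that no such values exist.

x1 = True, x2 = False, x3 = True, x4 = True, x5 = True

{x1, x3}: 2 true → even ✓
{x1, x2, x4}: 2 true → even ✓
{x1, x4}: 2 true → even ✓
{x2, x3, x5}: 2 true → even ✓
{x1, x2, x3}: 2 true → even ✓
{x3, x4}: 2 true → even ✓
{x3, x4, x5}: 3 true → odd ✓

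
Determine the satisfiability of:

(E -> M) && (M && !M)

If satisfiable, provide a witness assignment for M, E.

Case M = True: the conjunct !M is False.
Case M = False: the conjunct M is False.
Both cases fail — unsatisfiable.

UNSATISFIABLE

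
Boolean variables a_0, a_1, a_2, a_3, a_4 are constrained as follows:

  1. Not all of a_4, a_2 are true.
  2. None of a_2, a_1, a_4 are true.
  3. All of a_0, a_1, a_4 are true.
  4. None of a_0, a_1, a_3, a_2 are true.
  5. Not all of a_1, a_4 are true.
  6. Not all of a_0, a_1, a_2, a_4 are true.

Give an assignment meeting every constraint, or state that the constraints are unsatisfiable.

Case a_0 = True:
  Constraint (4) is violated (a_0=T) — contradiction.
Case a_0 = False:
  Constraint (3) is violated (a_0=F) — contradiction.
Both cases fail — unsatisfiable.

Unsatisfiable — no assignment works.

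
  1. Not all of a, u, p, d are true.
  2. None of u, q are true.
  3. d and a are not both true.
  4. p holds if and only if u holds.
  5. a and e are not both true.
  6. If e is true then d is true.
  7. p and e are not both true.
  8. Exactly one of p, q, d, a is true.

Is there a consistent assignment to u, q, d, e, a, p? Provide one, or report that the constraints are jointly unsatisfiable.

u = False; q = False; d = False; e = False; a = True; p = False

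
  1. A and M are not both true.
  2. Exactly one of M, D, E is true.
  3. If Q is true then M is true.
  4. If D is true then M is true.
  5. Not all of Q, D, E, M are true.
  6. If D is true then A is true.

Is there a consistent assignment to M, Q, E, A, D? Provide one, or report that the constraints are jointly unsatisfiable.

M = False, Q = False, E = True, A = False, D = False

  (1) A=F, M=F — not both ✓
  (2) {M, D, E}: 1 true — exactly one ✓
  (3) Q=F ⇒ M: vacuous ✓
  (4) D=F ⇒ M: vacuous ✓
  (5) {Q, D, E, M}: 1/4 true — not all ✓
  (6) D=F ⇒ A: vacuous ✓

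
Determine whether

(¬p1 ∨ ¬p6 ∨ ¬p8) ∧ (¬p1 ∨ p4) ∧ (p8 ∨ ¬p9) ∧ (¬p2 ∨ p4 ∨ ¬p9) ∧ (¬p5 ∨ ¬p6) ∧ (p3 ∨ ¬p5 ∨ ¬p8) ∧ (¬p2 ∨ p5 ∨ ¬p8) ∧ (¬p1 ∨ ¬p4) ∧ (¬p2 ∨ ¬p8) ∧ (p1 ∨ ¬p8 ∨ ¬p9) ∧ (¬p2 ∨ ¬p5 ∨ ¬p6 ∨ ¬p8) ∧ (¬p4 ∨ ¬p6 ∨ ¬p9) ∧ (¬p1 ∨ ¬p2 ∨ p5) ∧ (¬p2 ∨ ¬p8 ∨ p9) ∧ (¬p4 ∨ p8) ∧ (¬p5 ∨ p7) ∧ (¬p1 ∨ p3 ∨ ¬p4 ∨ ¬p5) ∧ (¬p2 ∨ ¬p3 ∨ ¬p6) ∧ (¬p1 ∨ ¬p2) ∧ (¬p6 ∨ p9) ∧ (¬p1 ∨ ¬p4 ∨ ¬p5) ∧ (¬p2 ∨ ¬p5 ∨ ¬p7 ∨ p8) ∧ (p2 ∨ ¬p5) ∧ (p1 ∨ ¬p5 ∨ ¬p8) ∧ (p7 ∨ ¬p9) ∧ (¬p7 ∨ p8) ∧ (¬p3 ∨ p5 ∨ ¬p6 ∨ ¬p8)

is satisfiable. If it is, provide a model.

Set p1 = False.
Set p2 = False.
  then (p2 ∨ ¬p5) forces p5 = False.
Set p3 = False.
Set p4 = False.
Set p6 = False.
Set p7 = False.
  then (p7 ∨ ¬p9) forces p9 = False.
Set p8 = False.
All clauses satisfied.

p1 = False; p2 = False; p3 = False; p4 = False; p5 = False; p6 = False; p7 = False; p8 = False; p9 = False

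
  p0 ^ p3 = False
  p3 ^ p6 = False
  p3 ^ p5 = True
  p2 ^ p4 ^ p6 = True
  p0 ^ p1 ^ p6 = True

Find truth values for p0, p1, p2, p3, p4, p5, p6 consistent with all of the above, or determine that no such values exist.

p0 = True; p1 = True; p2 = True; p3 = True; p4 = True; p5 = False; p6 = True

p0 ^ p3 = T ^ T = False ✓
p3 ^ p6 = T ^ T = False ✓
p3 ^ p5 = T ^ F = True ✓
p2 ^ p4 ^ p6 = T ^ T ^ T = True ✓
p0 ^ p1 ^ p6 = T ^ T ^ T = True ✓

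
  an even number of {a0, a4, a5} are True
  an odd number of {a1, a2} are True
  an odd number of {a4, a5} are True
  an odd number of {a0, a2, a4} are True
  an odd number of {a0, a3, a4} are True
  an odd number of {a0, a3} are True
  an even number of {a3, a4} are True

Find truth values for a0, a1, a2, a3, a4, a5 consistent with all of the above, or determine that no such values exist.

a0 = True, a1 = True, a2 = False, a3 = False, a4 = False, a5 = True

{a0, a4, a5}: 2 true → even ✓
{a1, a2}: 1 true → odd ✓
{a4, a5}: 1 true → odd ✓
{a0, a2, a4}: 1 true → odd ✓
{a0, a3, a4}: 1 true → odd ✓
{a0, a3}: 1 true → odd ✓
{a3, a4}: 0 true → even ✓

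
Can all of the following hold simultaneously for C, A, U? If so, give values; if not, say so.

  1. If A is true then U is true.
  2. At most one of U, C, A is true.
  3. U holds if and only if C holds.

C = False; A = False; U = False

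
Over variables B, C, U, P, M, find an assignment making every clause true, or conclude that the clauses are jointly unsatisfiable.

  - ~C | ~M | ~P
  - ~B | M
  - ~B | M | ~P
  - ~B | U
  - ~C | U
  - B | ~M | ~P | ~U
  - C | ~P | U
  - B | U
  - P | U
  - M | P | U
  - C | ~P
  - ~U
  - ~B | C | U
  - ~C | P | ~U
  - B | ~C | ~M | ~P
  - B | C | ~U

Unsatisfiable — no assignment works.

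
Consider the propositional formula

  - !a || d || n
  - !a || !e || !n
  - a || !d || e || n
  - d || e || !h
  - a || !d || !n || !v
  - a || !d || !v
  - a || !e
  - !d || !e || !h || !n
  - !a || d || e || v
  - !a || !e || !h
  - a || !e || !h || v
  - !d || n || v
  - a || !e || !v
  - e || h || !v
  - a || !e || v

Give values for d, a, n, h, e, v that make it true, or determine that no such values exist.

d=F; a=F; n=T; h=F; e=F; v=F

Set d = False.
Try a = True:
  (!a || d || n) forces n = True.
  (!a || !e || !n) forces e = False.
  (d || e || !h) forces h = False.
  (!a || d || e || v) forces v = True.
  clause (e || h || !v) is falsified — backtrack.
So a = False.
  then (a || !e) forces e = False.
  then (d || e || !h) forces h = False.
  then (e || h || !v) forces v = False.
Set n = True.
All clauses satisfied.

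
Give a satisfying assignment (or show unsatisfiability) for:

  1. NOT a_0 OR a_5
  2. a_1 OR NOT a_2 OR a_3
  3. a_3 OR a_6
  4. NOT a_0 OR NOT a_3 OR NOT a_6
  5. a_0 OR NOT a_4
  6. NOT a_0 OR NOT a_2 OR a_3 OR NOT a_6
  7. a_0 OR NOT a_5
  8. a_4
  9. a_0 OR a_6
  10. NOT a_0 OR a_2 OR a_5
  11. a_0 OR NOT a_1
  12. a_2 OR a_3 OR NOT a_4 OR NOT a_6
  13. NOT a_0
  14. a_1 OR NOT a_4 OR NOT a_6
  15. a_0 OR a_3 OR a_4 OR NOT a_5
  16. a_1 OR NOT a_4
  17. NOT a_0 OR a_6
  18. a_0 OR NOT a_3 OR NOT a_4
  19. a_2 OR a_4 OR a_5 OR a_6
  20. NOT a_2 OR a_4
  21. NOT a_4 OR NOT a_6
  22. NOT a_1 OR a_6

The formula is unsatisfiable.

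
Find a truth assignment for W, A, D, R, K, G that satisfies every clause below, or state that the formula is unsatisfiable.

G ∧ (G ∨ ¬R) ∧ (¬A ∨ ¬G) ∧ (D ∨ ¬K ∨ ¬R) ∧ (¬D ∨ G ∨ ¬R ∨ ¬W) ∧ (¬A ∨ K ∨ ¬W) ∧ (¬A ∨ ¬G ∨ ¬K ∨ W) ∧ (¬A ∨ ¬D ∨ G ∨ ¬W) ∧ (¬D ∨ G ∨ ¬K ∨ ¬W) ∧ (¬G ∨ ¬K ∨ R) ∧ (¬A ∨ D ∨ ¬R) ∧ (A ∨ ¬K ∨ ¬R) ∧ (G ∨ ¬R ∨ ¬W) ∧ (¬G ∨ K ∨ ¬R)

Unit clause (G) forces G = True.
In (¬A ∨ ¬G) only ¬A is left, so A = False.
Set W = True.
Set D = True.
Try R = True:
  (A ∨ ¬K ∨ ¬R) forces K = False.
  clause (¬G ∨ K ∨ ¬R) is falsified — backtrack.
So R = False.
  then (¬G ∨ ¬K ∨ R) forces K = False.
All clauses satisfied.

W=T, A=F, D=T, R=F, K=F, G=T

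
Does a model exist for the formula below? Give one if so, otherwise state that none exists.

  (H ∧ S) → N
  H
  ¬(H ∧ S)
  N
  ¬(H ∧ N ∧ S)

Unit clause (H) forces H = True.
Unit clause (N) forces N = True.
In (¬H ∨ ¬N ∨ ¬S) only ¬S is left, so S = False.
Check each clause:
  (H): H holds.
  (N): N holds.
  (¬H ∨ N ∨ ¬S): N holds.
  (¬H ∨ ¬N ∨ ¬S): ¬S holds.
  (¬H ∨ ¬S): ¬S holds.
All clauses satisfied.

H=T, S=F, N=T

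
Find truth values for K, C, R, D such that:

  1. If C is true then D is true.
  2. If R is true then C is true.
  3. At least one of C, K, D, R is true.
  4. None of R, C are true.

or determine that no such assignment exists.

K = True, C = False, R = False, D = True

  (1) C=F ⇒ D: vacuous ✓
  (2) R=F ⇒ C: vacuous ✓
  (3) {C, K, D, R}: 2 true — at least one ✓
  (4) {R, C}: 0 true — none ✓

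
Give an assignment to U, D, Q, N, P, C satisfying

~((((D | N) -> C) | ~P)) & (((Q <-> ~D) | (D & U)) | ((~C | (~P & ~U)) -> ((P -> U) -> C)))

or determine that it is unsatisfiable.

U=T; D=T; Q=T; N=F; P=T; C=F

  ~((((D | N) -> C) | ~P)) = True
    ((D | N) -> C) | ~P = False
      (D | N) -> C = False
        D | N = True
      ~P = False
  ((Q <-> ~D) | (D & U)) | ((~C | (~P & ~U)) -> ((P -> U) -> C)) = True
    (Q <-> ~D) | (D & U) = True
      Q <-> ~D = False
        ~D = False
      D & U = True
    (~C | (~P & ~U)) -> ((P -> U) -> C) = False
      ~C | (~P & ~U) = True
        ~C = True
        ~P & ~U = False
          ~P = False
          ~U = False
      (P -> U) -> C = False
        P -> U = True
Both conjuncts True, so the formula holds.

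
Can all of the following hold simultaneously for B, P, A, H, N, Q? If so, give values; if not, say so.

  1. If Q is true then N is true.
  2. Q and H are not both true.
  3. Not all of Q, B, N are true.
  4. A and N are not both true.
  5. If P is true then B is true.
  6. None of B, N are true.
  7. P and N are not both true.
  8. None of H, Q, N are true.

B=F, P=F, A=F, H=F, N=F, Q=F

  (1) Q=F ⇒ N: vacuous ✓
  (2) Q=F, H=F — not both ✓
  (3) {Q, B, N}: 0/3 true — not all ✓
  (4) A=F, N=F — not both ✓
  (5) P=F ⇒ B: vacuous ✓
  (6) {B, N}: 0 true — none ✓
  (7) P=F, N=F — not both ✓
  (8) {H, Q, N}: 0 true — none ✓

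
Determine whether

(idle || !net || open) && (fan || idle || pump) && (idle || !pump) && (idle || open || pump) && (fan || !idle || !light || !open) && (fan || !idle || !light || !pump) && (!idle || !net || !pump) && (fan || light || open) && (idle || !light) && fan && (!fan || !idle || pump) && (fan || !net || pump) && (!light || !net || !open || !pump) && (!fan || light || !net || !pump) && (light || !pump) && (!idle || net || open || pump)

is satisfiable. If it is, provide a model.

Unit clause (fan) forces fan = True.
Set light = False.
  then (light || !pump) forces pump = False.
  then (!fan || !idle || pump) forces idle = False.
  then (idle || open || pump) forces open = True.
Set net = True.
All clauses satisfied.

light=F, net=T, pump=F, idle=F, open=T, fan=T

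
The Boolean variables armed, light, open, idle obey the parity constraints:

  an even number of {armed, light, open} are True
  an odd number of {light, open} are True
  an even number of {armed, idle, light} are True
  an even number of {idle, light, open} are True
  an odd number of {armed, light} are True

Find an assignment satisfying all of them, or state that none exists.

armed=T, light=F, open=T, idle=T

{armed, light, open}: 2 true → even ✓
{light, open}: 1 true → odd ✓
{armed, idle, light}: 2 true → even ✓
{idle, light, open}: 2 true → even ✓
{armed, light}: 1 true → odd ✓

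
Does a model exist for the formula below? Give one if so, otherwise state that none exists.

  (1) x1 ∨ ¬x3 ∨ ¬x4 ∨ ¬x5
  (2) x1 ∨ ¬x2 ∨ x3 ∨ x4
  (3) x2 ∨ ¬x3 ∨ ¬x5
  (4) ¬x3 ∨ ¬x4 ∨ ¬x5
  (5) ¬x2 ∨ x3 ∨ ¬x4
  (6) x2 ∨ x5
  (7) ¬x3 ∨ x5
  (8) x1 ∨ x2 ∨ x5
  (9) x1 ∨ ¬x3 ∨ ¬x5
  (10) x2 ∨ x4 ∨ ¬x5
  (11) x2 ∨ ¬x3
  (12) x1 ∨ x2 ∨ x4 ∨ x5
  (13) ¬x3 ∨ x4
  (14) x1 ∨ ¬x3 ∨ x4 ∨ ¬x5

x1 = True, x2 = False, x3 = False, x4 = True, x5 = True

Set x1 = True.
Set x2 = False.
  then (x2 ∨ x5) forces x5 = True.
  then (x2 ∨ x4 ∨ ¬x5) forces x4 = True.
  then (x2 ∨ ¬x3) forces x3 = False.
All clauses satisfied.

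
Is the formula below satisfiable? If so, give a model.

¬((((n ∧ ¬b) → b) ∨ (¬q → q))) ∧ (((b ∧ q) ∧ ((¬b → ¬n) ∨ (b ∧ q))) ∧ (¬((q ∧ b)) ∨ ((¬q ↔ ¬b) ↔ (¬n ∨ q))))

Case q = True: the conjunct ¬((((n ∧ ¬b) → b) ∨ (¬q → q))) becomes ¬((((n ∧ ¬b) → b) ∨ True)) = False.
Case q = False: the conjunct q is False.
Both cases fail — unsatisfiable.

Unsatisfiable — no assignment works.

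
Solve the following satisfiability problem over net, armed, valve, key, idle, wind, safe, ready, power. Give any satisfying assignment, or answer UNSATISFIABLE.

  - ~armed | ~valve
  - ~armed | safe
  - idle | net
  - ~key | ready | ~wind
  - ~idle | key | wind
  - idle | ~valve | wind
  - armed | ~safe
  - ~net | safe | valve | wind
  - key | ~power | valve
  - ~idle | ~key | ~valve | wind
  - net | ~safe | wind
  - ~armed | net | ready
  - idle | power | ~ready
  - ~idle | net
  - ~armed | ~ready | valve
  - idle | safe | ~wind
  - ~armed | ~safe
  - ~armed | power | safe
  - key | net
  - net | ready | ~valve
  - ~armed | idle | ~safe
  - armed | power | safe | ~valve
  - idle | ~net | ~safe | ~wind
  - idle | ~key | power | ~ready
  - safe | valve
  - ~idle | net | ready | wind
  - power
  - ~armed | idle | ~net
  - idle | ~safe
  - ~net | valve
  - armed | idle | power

net=T; armed=F; valve=T; key=F; idle=T; wind=T; safe=F; ready=F; power=T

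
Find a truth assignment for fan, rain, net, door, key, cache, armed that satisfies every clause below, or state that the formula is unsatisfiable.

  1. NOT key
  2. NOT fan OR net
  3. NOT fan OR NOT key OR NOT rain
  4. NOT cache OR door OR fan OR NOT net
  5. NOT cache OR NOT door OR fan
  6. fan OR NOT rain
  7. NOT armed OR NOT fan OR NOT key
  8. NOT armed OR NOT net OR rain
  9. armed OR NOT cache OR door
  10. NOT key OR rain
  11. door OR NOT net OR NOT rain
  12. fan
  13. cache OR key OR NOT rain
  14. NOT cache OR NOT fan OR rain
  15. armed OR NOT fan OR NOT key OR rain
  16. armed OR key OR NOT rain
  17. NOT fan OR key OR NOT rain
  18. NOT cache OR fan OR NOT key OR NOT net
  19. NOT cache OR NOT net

fan=T, rain=F, net=T, door=F, key=F, cache=F, armed=F

Unit clause (NOT key) forces key = False.
Unit clause (fan) forces fan = True.
In (NOT fan OR key OR NOT rain) only NOT rain is left, so rain = False.
In (NOT fan OR net) only net is left, so net = True.
In (NOT armed OR NOT net OR rain) only NOT armed is left, so armed = False.
In (NOT cache OR NOT fan OR rain) only NOT cache is left, so cache = False.
Set door = False.
All clauses satisfied.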